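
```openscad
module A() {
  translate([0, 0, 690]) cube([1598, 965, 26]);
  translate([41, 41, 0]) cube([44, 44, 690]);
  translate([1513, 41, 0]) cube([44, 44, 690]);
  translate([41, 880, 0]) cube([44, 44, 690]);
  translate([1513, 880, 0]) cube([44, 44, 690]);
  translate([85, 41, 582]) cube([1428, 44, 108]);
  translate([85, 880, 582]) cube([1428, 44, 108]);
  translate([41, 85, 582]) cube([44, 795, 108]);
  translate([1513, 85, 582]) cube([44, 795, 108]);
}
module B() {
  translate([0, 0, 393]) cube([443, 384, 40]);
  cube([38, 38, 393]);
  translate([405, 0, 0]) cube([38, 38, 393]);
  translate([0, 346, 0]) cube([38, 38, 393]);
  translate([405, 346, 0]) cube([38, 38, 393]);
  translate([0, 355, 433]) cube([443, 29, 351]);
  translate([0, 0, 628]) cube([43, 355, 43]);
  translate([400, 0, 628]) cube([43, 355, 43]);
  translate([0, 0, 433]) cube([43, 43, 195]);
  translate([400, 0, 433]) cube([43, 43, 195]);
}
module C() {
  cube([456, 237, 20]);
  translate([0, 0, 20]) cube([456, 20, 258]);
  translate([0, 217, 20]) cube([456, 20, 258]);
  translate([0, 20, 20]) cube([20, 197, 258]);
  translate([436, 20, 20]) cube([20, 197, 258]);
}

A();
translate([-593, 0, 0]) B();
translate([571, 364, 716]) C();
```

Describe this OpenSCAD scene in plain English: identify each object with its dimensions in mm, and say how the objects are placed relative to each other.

A is a table with a 1598×965 mm rectangular top, 26 mm thick, top surface at z = 716 mm, supported by four 44×44 mm square legs, each inset 41 mm from the nearest pair of top edges, running from the floor. Four apron rails, 44 mm thick and 108 mm tall, run between adjacent legs with their top edges flush with the underside of the top and their outer faces flush with the legs' outer faces.

B is a chair: 443×384 mm seat, 40 mm thick, top at z = 433 mm, on four 38 mm square corner legs flush with the seat edges. A 29 mm thick backrest slab spans the full seat width, extending 351 mm above the seat top, its back face flush with the seat's +y edge. Two armrests of 43×43 mm section run along each side from the seat's front edge to the front of the backrest, top faces 238 mm above the seat top and outer faces flush with the seat's x-edges; a 43×43 mm post under the front of each armrest stands on the seat at the front corner.

C is an open storage box with external size 456×237×278 mm and wall thickness 20 mm (the base is also 20 mm thick). The base covers the whole footprint; the four walls stand on the base, with the y-facing walls full-width and the x-facing walls fitting between their inner faces.

The chair is on the floor beside the table on its −x side. The open box is on top of the table, centred.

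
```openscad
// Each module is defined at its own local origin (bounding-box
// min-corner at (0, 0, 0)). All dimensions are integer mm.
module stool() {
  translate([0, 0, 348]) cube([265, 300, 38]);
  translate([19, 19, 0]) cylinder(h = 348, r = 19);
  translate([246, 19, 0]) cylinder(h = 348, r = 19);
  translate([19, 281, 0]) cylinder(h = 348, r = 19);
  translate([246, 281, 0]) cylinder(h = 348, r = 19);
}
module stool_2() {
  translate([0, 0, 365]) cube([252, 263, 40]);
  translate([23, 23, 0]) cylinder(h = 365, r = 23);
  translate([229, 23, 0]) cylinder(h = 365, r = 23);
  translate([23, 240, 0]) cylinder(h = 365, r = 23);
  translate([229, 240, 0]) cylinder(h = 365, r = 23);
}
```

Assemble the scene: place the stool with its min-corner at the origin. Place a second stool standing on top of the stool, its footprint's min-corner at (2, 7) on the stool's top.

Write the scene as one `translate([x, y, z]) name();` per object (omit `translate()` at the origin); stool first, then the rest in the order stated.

stool();
translate([2, 7, 386]) stool_2();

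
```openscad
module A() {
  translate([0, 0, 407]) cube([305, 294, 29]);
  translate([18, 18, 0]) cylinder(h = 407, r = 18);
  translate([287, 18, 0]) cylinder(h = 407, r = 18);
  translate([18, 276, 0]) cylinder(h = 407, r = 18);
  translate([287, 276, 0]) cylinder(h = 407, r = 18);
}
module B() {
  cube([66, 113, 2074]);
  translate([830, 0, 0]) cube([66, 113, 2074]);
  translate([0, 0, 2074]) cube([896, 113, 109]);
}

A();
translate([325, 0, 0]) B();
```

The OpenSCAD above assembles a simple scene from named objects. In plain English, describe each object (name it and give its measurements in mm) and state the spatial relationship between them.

A is a four-legged stool. The seat is 305×294 mm, 29 mm thick, top at z = 436 mm. It stands on four round legs, each 36 mm in diameter, from z = 0 to the seat underside, each leg's axis is inset half a diameter from the nearest pair of seat edges (so the leg's bounding box is flush with the corner).

B is a door frame. The clear opening is 764 mm wide and 2074 mm high. Two 66 mm wide jambs, 113 mm deep, stand either side of the opening from the floor to the top of the opening. A 109 mm thick head sits across the top of both jambs, spanning the full outside width of the frame.

The door frame is on the floor beside the stool on its +x side.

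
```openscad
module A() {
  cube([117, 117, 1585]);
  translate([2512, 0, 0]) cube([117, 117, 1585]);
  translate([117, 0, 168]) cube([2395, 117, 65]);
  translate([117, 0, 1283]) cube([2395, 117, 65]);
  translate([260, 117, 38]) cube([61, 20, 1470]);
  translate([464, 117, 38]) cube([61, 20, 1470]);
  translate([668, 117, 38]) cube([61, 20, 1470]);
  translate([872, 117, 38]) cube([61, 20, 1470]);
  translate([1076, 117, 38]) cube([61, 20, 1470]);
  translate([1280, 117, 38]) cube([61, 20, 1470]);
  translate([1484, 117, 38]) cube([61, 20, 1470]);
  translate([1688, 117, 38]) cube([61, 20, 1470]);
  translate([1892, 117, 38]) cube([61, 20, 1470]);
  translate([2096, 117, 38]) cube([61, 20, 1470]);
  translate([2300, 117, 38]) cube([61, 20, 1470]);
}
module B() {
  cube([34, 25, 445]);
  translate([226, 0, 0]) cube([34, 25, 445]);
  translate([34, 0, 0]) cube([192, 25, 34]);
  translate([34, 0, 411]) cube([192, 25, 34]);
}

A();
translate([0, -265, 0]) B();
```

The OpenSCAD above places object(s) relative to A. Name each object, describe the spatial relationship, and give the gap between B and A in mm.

The picture frame's nearest face is 240 mm from the fence section's −y face.

A is a fence section. B is a picture frame. The picture frame is on the floor beside the fence section on its −y side. The gap between the picture frame and the fence section is 240 mm.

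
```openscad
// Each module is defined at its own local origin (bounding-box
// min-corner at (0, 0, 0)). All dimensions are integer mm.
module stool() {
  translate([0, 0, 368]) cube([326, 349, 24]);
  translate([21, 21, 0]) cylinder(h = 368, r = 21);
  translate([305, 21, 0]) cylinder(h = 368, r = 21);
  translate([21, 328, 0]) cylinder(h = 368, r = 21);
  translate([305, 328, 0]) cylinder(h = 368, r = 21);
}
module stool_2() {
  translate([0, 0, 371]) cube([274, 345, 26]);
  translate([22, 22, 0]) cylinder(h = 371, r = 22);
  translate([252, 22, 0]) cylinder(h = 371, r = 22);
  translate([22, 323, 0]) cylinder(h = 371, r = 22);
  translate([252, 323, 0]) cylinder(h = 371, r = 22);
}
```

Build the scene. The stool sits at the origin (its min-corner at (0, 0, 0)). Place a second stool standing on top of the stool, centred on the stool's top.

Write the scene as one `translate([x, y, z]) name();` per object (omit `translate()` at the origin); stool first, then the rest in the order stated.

stool();
translate([26, 2, 392]) stool_2();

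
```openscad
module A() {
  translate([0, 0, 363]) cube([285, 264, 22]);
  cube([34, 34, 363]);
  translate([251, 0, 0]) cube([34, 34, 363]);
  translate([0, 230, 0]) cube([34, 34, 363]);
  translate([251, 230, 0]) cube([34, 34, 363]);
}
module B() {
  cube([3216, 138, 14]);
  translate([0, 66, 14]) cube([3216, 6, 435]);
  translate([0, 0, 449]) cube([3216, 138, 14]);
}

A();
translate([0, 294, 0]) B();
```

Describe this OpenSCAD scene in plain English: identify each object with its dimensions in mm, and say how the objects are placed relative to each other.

A is a four-legged stool. The seat is 285×264 mm, 22 mm thick, top at z = 385 mm. It stands on four square legs, each 34×34 mm in cross-section, from z = 0 to the seat underside, each flush with a corner of the seat.

B is an I-beam lying along x, 3216 mm long. Overall section height 463 mm. Two flanges 138 mm wide (y) and 14 mm thick, one on the floor and one at the top; a web 6 mm thick runs between them, centred on the flange width.

The I-beam is on the floor beside the stool on its +y side.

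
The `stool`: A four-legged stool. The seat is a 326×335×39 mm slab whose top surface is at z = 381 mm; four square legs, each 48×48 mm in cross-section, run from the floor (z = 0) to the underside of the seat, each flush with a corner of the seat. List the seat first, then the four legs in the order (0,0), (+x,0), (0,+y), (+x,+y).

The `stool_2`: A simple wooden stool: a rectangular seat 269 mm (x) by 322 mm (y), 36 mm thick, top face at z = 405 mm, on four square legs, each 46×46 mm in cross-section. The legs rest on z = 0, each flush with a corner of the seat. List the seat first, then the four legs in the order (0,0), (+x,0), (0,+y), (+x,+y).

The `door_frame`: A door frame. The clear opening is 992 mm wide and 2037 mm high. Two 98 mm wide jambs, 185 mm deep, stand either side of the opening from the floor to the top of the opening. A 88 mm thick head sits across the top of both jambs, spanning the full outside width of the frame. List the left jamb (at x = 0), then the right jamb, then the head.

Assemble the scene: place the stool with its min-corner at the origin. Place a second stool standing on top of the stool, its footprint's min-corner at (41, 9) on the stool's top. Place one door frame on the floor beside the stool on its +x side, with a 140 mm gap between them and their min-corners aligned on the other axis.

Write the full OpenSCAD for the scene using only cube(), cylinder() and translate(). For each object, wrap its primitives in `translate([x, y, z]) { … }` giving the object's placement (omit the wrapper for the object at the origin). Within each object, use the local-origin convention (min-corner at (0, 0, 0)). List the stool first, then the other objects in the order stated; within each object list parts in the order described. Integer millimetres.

translate([0, 0, 342]) cube([326, 335, 39]);
cube([48, 48, 342]);
translate([278, 0, 0]) cube([48, 48, 342]);
translate([0, 287, 0]) cube([48, 48, 342]);
translate([278, 287, 0]) cube([48, 48, 342]);
translate([41, 9, 381]) {
  translate([0, 0, 369]) cube([269, 322, 36]);
  cube([46, 46, 369]);
  translate([223, 0, 0]) cube([46, 46, 369]);
  translate([0, 276, 0]) cube([46, 46, 369]);
  translate([223, 276, 0]) cube([46, 46, 369]);
}
translate([466, 0, 0]) {
  cube([98, 185, 2037]);
  translate([1090, 0, 0]) cube([98, 185, 2037]);
  translate([0, 0, 2037]) cube([1188, 185, 88]);
}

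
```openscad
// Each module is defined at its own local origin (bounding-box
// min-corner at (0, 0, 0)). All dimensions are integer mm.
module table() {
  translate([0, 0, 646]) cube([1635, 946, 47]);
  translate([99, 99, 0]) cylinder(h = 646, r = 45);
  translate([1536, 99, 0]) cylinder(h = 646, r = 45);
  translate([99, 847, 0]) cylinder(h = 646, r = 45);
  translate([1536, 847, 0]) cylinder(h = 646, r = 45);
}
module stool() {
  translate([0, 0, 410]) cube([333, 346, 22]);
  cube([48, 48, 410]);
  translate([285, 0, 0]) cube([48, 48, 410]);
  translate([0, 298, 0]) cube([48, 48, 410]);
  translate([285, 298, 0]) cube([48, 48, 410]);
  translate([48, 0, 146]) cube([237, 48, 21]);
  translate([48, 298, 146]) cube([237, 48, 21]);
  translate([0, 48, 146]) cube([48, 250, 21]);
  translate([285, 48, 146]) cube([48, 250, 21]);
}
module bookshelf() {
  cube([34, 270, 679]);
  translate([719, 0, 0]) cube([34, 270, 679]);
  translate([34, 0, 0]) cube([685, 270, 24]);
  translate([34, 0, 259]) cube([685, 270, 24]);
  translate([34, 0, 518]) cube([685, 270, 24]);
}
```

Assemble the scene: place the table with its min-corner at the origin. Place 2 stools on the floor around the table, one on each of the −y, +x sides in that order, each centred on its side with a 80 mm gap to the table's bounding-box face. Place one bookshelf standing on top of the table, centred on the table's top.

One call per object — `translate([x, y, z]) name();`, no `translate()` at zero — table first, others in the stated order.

table();
translate([651, -426, 0]) stool();
translate([1715, 300, 0]) stool();
translate([441, 338, 693]) bookshelf();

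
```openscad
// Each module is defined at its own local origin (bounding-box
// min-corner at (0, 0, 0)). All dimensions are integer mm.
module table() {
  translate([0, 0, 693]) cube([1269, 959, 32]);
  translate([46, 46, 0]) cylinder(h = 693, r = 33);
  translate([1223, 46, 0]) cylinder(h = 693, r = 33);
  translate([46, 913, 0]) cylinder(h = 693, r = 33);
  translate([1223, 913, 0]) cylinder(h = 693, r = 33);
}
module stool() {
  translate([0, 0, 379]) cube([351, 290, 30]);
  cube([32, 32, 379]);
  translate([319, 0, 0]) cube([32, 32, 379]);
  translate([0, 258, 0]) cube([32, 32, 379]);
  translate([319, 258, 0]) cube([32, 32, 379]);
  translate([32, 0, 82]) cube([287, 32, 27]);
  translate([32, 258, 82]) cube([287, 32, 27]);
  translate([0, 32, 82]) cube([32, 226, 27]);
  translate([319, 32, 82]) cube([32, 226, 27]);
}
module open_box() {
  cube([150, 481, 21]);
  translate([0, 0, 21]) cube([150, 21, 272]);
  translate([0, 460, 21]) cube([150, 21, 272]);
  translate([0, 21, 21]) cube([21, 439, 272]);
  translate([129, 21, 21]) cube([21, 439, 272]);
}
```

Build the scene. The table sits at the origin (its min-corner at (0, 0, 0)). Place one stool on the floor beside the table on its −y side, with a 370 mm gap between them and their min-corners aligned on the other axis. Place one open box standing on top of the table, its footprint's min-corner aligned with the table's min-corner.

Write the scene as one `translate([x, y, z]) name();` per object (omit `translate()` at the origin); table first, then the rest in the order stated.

table();
translate([0, -660, 0]) stool();
translate([0, 0, 725]) open_box();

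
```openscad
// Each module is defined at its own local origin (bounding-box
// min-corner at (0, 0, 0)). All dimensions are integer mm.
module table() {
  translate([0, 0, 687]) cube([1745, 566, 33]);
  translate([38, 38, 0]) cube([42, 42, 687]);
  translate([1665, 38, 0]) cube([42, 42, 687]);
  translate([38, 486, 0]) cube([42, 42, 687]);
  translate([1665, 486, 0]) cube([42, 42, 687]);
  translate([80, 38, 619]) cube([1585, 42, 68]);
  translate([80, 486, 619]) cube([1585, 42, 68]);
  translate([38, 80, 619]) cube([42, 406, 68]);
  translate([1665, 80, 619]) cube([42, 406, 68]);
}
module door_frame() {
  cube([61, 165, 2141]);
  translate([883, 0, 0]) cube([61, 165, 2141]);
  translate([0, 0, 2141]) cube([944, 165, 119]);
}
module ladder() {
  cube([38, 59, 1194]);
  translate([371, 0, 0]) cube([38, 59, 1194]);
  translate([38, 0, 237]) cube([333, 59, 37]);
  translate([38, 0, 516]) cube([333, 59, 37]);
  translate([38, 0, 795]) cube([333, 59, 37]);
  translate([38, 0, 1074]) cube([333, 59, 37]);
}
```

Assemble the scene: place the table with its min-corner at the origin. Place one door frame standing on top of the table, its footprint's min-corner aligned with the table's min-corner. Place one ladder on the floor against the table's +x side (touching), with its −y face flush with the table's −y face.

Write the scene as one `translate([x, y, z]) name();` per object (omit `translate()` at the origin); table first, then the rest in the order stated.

table();
translate([0, 0, 720]) door_frame();
translate([1745, 0, 0]) ladder();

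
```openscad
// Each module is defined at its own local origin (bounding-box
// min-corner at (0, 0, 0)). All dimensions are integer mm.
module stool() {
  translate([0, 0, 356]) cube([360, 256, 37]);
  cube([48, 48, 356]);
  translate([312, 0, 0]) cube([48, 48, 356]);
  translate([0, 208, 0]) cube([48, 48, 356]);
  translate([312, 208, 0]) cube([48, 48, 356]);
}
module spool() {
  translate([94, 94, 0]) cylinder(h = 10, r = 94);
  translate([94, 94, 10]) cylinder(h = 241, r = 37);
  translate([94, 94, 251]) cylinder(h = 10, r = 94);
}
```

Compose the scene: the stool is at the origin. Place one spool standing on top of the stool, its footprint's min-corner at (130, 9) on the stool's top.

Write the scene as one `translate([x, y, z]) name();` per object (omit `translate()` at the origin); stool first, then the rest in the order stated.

stool();
translate([130, 9, 393]) spool();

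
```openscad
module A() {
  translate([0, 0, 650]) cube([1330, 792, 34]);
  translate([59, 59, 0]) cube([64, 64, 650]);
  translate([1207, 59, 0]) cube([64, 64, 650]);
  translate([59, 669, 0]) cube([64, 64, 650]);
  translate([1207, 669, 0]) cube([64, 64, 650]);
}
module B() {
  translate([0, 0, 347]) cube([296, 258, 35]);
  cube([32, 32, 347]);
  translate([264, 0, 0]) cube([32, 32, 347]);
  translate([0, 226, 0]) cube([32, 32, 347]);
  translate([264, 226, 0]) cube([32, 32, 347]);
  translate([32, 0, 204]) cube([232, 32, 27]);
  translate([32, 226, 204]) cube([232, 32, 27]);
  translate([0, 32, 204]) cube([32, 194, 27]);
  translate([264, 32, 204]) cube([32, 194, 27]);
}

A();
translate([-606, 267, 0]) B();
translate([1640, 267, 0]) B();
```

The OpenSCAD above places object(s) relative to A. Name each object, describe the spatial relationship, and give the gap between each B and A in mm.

A is a table. B is a stool. Two stools sit around the table at the −x, +x sides. The gap between each stool and the table is 310 mm.

Each stool's nearest face is 310 mm from the table's bounding box.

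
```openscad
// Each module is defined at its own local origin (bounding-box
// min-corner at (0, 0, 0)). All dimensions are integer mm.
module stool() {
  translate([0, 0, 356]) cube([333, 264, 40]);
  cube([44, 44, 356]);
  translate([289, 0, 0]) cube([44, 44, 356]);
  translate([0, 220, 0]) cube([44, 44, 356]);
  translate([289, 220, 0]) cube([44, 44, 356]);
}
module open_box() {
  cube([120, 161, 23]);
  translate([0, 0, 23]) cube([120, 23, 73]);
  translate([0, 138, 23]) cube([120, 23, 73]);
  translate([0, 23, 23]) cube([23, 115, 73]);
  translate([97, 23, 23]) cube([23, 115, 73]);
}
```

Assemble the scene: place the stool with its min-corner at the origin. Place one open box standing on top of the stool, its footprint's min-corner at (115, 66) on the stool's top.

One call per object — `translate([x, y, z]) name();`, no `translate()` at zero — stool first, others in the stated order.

stool();
translate([115, 66, 396]) open_box();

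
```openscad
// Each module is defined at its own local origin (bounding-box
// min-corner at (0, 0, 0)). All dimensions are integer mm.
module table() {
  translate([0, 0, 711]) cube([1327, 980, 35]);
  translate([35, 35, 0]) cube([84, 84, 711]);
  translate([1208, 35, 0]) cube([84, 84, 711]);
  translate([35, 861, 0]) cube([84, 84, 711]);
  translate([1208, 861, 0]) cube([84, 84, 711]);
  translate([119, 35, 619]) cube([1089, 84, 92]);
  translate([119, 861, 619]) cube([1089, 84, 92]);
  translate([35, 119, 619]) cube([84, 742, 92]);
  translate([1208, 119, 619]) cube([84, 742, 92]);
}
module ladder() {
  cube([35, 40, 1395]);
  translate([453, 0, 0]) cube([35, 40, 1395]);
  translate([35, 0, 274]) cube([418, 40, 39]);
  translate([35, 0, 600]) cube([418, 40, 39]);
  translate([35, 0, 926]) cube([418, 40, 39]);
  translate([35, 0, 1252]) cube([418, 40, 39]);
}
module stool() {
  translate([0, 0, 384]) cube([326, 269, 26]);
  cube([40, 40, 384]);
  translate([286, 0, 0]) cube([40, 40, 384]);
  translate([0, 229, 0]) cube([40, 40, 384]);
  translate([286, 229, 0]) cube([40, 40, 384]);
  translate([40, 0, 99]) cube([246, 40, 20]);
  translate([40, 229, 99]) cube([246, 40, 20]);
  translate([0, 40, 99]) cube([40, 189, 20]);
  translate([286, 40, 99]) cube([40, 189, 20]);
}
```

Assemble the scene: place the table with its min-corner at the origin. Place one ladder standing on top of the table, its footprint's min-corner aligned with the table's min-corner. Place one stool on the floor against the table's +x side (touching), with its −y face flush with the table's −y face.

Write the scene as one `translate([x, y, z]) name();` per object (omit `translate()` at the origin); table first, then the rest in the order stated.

table();
translate([0, 0, 746]) ladder();
translate([1327, 0, 0]) stool();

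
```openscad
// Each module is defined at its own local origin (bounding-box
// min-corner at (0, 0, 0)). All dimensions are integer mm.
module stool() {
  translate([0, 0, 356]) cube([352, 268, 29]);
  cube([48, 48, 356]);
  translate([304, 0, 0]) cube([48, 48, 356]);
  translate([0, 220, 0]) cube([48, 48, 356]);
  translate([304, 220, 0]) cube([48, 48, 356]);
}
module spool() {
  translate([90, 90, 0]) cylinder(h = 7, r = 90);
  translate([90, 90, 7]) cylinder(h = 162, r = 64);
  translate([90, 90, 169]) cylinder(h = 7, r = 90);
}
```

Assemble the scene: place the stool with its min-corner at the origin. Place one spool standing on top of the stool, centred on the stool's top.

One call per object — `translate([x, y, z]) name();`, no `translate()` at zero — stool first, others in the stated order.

stool();
translate([86, 44, 385]) spool();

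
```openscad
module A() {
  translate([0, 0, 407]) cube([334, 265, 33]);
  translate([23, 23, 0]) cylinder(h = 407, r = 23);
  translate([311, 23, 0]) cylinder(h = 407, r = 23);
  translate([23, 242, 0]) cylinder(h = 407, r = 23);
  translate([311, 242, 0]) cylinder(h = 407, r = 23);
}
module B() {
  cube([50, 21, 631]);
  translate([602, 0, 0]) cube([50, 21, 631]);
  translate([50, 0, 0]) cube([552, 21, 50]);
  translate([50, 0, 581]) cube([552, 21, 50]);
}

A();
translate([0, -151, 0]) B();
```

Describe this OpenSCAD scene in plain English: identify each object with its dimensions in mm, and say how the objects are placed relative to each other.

A is a four-legged stool. The seat is 334×265 mm, 33 mm thick, top at z = 440 mm. It stands on four round legs, each 46 mm in diameter, from z = 0 to the seat underside, each leg's axis is inset half a diameter from the nearest pair of seat edges (so the leg's bounding box is flush with the corner).

B is a rectangular picture frame lying in the x–z plane (depth along y). The opening is 552 mm wide (x) by 531 mm tall (z), surrounded by a border 50 mm wide on all four sides. The frame is 21 mm deep and is made of two full-height vertical stiles with two horizontal rails fitted between them.

The picture frame is on the floor beside the stool on its −y side.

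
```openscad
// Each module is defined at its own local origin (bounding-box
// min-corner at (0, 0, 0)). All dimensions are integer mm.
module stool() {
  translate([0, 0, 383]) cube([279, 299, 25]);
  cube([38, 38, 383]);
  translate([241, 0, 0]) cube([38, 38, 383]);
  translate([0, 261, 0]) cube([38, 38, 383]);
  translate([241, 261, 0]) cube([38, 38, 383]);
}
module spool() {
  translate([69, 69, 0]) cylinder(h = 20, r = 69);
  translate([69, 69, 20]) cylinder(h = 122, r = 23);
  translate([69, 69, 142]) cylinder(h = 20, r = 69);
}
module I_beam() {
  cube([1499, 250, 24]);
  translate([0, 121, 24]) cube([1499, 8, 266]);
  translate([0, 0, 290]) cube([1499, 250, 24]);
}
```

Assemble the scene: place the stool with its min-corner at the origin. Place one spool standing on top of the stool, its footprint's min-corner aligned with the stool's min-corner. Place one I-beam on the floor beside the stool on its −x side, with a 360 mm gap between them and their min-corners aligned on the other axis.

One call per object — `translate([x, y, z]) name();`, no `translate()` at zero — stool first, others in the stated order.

stool();
translate([0, 0, 408]) spool();
translate([-1859, 0, 0]) I_beam();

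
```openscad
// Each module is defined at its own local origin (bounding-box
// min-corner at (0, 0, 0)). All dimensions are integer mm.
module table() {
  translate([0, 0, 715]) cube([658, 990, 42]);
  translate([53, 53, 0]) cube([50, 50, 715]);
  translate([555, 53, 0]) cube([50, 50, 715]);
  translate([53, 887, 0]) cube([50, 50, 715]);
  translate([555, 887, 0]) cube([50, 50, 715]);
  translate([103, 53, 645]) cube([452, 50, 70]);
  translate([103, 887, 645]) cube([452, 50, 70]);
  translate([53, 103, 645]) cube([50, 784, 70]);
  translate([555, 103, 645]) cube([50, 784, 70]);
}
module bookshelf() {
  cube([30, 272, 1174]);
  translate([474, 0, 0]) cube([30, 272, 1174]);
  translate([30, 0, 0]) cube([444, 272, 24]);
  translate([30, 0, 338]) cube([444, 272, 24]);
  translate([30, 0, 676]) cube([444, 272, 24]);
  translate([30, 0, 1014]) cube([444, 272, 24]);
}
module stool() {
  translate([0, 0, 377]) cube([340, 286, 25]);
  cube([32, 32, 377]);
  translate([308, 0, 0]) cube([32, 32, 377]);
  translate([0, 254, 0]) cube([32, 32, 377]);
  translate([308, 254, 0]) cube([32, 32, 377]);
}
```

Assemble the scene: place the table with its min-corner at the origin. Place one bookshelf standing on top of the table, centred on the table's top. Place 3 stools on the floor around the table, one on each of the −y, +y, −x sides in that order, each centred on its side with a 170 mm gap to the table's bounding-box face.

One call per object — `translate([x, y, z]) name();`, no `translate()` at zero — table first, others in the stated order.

table();
translate([77, 359, 757]) bookshelf();
translate([159, -456, 0]) stool();
translate([159, 1160, 0]) stool();
translate([-510, 352, 0]) stool();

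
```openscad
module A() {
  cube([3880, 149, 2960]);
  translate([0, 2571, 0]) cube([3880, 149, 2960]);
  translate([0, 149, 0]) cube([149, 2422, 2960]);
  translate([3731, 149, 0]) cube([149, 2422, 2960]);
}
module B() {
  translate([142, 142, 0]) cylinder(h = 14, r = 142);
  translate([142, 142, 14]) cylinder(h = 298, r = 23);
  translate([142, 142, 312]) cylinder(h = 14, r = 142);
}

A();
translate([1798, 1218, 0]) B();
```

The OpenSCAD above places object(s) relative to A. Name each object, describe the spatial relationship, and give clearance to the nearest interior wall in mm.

A is a house frame. B is a spool. The spool sits inside the house frame, centred. The clearance to the nearest interior wall is 1069 mm.

Clearances: x = 1649, y = 1069; minimum 1069 mm.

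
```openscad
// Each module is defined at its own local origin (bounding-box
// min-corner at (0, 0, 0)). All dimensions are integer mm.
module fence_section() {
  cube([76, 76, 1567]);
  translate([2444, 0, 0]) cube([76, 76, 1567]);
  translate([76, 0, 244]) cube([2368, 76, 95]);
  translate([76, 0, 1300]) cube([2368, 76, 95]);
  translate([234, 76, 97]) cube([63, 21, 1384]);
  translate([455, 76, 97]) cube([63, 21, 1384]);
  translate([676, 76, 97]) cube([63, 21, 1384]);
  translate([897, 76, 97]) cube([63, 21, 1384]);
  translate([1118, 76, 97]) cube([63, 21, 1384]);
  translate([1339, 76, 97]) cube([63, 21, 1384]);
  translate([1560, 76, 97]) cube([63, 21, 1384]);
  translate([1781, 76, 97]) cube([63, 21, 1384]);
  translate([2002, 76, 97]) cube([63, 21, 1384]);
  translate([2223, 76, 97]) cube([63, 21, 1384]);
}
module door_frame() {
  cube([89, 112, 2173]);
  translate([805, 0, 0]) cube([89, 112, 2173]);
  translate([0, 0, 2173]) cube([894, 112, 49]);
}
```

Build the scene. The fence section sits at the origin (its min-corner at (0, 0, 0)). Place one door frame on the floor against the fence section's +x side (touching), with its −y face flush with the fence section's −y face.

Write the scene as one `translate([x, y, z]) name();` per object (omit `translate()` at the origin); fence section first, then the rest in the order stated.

fence_section();
translate([2520, 0, 0]) door_frame();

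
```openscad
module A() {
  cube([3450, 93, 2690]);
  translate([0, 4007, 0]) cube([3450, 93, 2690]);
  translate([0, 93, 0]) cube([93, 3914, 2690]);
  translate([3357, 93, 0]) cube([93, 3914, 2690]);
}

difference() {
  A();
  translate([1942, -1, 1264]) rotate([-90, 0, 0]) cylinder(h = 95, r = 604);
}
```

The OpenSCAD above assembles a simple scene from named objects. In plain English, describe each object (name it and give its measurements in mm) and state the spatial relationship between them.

A is a box-shaped house frame (walls only): outside footprint 3450×4100 mm, wall height 2690 mm, wall thickness 93 mm. The two y-facing walls run the full x-width; the two x-facing walls fit between the inner faces of the y-facing walls.

The house frame has a circular hole of radius 604 mm through its front wall, centred at (x = 1942, z = 1264).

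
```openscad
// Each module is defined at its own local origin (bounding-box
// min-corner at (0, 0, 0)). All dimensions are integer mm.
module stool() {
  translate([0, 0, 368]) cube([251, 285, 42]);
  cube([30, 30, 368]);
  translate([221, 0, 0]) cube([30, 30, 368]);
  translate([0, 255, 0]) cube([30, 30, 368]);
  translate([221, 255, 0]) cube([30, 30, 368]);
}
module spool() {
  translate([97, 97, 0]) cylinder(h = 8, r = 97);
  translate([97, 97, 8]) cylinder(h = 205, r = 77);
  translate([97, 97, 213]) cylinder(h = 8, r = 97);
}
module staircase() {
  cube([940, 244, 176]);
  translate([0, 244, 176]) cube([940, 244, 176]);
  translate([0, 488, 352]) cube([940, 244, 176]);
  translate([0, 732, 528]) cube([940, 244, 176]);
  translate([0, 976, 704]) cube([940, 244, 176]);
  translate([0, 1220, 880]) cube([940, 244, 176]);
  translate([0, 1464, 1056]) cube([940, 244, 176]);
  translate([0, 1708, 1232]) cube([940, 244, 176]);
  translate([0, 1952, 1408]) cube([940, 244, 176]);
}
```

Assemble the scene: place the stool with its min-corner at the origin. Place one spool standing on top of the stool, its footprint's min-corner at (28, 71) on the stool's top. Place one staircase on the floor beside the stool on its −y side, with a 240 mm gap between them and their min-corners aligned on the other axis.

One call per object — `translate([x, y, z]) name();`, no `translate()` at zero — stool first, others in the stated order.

stool();
translate([28, 71, 410]) spool();
translate([0, -2436, 0]) staircase();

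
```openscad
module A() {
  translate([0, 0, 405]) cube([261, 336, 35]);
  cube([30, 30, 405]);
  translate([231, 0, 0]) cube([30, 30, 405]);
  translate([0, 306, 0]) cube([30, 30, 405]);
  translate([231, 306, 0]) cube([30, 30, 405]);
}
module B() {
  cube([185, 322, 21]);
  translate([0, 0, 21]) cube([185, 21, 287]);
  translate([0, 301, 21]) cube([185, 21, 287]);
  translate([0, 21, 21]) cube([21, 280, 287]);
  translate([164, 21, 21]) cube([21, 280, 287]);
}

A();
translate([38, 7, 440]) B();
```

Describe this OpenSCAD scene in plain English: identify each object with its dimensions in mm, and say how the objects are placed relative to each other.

A is a four-legged stool. The seat is 261×336 mm, 35 mm thick, top at z = 440 mm. It stands on four square legs, each 30×30 mm in cross-section, from z = 0 to the seat underside, each flush with a corner of the seat.

B is an open storage box with external size 185×322×308 mm and wall thickness 21 mm (the base is also 21 mm thick). The base covers the whole footprint; the four walls stand on the base, with the y-facing walls full-width and the x-facing walls fitting between their inner faces.

The open box is on top of the stool, centred.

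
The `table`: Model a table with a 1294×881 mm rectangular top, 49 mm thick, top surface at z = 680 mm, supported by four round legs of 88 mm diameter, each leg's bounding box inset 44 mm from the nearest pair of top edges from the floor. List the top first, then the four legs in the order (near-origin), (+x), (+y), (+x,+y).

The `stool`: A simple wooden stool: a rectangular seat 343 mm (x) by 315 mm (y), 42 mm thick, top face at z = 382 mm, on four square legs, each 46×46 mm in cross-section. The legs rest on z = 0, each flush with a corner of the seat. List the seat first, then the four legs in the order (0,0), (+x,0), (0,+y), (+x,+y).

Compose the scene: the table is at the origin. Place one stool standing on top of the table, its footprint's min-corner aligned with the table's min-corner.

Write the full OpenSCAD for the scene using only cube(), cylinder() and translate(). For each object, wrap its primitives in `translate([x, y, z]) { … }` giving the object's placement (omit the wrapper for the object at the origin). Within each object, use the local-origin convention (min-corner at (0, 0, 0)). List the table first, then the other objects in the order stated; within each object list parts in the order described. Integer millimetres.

translate([0, 0, 631]) cube([1294, 881, 49]);
translate([88, 88, 0]) cylinder(h = 631, r = 44);
translate([1206, 88, 0]) cylinder(h = 631, r = 44);
translate([88, 793, 0]) cylinder(h = 631, r = 44);
translate([1206, 793, 0]) cylinder(h = 631, r = 44);
translate([0, 0, 680]) {
  translate([0, 0, 340]) cube([343, 315, 42]);
  cube([46, 46, 340]);
  translate([297, 0, 0]) cube([46, 46, 340]);
  translate([0, 269, 0]) cube([46, 46, 340]);
  translate([297, 269, 0]) cube([46, 46, 340]);
}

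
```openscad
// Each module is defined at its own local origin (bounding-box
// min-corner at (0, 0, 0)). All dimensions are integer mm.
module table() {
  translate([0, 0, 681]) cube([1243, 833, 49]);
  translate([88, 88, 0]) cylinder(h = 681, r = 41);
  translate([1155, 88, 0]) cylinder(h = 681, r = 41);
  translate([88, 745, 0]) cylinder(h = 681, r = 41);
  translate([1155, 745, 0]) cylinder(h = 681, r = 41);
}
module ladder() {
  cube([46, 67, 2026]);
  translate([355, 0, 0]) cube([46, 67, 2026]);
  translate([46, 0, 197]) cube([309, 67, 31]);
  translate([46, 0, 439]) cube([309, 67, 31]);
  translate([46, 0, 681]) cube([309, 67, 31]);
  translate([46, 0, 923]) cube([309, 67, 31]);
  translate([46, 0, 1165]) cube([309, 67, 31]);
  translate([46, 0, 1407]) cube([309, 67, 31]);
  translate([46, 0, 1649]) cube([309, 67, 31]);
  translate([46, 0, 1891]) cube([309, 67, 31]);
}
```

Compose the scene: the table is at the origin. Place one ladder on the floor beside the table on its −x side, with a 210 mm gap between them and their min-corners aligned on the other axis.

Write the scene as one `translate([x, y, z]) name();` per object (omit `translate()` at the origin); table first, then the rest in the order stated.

table();
translate([-611, 0, 0]) ladder();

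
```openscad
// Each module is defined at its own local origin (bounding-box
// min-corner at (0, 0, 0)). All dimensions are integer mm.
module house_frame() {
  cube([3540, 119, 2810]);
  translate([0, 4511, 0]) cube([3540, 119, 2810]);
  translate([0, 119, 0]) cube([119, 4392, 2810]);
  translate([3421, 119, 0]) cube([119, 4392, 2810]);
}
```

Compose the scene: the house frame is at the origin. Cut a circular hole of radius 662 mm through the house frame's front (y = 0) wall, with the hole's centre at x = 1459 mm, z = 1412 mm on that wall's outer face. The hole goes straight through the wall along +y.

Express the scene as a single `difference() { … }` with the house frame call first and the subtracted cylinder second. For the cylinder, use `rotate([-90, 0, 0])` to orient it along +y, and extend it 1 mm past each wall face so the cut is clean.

difference() {
  house_frame();
  translate([1459, -1, 1412]) rotate([-90, 0, 0]) cylinder(h = 121, r = 662);
}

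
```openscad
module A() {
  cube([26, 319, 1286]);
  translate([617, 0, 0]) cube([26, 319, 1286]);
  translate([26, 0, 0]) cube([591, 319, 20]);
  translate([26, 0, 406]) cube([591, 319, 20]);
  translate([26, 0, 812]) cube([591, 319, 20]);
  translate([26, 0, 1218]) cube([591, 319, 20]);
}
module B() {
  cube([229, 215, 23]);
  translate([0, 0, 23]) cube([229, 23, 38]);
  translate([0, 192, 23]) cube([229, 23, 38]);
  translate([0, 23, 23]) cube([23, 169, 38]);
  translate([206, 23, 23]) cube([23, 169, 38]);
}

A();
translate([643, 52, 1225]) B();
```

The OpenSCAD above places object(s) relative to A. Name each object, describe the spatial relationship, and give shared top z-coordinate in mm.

Both tops at z = 1286 mm.

A is a bookshelf. B is an open box. The open box is beside the bookshelf with their tops flush at z = 1286. The shared top z-coordinate is 1286 mm.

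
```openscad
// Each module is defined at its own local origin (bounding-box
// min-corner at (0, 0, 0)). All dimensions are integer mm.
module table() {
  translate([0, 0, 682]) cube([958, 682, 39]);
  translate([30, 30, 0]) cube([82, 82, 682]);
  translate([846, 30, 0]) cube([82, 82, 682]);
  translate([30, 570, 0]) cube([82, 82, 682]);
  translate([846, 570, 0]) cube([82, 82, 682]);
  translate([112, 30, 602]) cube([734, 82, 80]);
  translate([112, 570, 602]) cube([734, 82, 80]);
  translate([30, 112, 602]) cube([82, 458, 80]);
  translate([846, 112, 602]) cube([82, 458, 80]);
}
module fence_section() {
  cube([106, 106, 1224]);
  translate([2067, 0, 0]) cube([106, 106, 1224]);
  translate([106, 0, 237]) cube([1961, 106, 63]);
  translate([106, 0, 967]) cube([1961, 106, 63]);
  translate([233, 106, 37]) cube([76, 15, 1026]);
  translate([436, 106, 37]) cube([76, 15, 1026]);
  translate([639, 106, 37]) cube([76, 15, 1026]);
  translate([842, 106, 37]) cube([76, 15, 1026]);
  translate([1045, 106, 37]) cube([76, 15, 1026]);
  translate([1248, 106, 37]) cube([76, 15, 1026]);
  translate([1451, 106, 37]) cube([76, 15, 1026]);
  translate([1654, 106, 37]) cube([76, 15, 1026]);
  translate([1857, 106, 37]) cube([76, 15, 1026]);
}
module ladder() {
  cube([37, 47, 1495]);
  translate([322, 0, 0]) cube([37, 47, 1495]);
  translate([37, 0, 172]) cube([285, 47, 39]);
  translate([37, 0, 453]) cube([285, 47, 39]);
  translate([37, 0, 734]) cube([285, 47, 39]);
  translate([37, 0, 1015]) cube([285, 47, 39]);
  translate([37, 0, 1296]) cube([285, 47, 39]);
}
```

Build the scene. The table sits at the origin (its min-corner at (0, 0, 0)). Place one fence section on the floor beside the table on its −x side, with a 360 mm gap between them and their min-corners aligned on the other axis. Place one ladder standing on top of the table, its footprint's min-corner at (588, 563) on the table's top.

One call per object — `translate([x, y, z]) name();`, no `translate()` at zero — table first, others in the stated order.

table();
translate([-2533, 0, 0]) fence_section();
translate([588, 563, 721]) ladder();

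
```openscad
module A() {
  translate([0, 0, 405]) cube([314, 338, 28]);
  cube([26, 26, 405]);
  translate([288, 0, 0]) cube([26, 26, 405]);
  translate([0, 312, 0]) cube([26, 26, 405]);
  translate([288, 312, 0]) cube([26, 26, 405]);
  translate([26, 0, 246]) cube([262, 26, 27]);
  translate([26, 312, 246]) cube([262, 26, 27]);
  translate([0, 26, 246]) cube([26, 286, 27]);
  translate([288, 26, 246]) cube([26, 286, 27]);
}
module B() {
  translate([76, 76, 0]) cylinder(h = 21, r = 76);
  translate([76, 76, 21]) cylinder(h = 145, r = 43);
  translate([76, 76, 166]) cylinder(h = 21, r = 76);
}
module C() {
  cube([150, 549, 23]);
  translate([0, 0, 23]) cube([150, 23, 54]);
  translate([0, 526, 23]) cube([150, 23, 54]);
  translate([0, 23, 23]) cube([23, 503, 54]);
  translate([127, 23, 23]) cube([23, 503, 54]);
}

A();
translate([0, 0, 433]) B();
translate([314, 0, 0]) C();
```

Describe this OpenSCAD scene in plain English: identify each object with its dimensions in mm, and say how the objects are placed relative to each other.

A is a four-legged stool. The seat is a 314×338×28 mm slab whose top surface is at z = 433 mm; four square legs, each 26×26 mm in cross-section, run from the floor (z = 0) to the underside of the seat, each flush with a corner of the seat. Four stretchers, 26 mm wide and 27 mm tall, connect adjacent legs with their undersides at z = 246 mm, each running between the inner faces of the legs it joins and aligned with the legs' outer faces on the other axis.

B is a spool: two coaxial disc flanges of radius 76 mm and thickness 21 mm, joined by a core cylinder of radius 43 mm and height 145 mm. The lower flange rests on z = 0 and the three cylinders share a vertical axis.

C is an open storage box with external size 150×549×77 mm and wall thickness 23 mm (the base is also 23 mm thick). The base covers the whole footprint; the four walls stand on the base, with the y-facing walls full-width and the x-facing walls fitting between their inner faces.

The spool is on top of the stool. The open box is against the stool's +x side, with their −y faces flush.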